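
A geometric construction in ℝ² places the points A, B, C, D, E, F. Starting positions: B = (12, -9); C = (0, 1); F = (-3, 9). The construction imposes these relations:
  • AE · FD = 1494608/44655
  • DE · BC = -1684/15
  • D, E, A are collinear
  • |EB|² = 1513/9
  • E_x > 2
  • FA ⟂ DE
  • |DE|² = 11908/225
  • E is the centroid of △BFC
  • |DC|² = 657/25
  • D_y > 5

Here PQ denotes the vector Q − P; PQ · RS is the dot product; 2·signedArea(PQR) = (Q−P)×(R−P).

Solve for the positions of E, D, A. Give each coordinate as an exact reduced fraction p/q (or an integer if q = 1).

A = (-11637/2977, 24417/2977)
D = (-9/5, 29/5)
E = (3, 1/3)

1. E_x = 3  [E is the centroid of △BFC]
2. E_y = 1/3  [E is the centroid of △BFC]
   → E = (3, 1/3)
3. D_x = -9/5  [line 12·x + -10·y + 398/5 = 0 ∩ |DE|² = 11908/225]
4. D_y = 29/5  [line 12·x + -10·y + 398/5 = 0 ∩ |DE|² = 11908/225]
   → D = (-9/5, 29/5)
5. A_x = -11637/2977  [D, E, A are collinear ∩ FA ⟂ DE]
6. A_y = 24417/2977  [D, E, A are collinear ∩ FA ⟂ DE]
   → A = (-11637/2977, 24417/2977)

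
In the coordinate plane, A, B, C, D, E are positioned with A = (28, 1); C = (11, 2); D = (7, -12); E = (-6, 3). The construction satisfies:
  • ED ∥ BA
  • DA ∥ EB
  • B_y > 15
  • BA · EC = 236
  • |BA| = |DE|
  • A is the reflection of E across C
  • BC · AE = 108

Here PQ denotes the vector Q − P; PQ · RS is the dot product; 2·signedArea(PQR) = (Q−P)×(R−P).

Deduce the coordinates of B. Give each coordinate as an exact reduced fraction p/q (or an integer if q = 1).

B = (15, 16)

1. B_x = 15  [ED ∥ BA ∩ DA ∥ EB]
2. B_y = 16  [ED ∥ BA ∩ DA ∥ EB]
   → B = (15, 16)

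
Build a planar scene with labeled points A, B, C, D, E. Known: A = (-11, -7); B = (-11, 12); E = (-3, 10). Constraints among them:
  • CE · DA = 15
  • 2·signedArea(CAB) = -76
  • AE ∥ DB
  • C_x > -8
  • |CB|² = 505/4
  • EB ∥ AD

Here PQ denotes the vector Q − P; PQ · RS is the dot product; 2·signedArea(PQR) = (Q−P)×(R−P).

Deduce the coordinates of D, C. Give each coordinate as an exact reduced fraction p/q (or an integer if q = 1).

C = (-7, 3/2)
D = (-19, -5)

1. D_x = -19  [AE ∥ DB ∩ EB ∥ AD]
2. D_y = -5  [AE ∥ DB ∩ EB ∥ AD]
   → D = (-19, -5)
3. C_x = -7  [2·signedArea(CAB) = -76 ∩ CE · DA = 15]
4. C_y = 3/2  [2·signedArea(CAB) = -76 ∩ CE · DA = 15]
   → C = (-7, 3/2)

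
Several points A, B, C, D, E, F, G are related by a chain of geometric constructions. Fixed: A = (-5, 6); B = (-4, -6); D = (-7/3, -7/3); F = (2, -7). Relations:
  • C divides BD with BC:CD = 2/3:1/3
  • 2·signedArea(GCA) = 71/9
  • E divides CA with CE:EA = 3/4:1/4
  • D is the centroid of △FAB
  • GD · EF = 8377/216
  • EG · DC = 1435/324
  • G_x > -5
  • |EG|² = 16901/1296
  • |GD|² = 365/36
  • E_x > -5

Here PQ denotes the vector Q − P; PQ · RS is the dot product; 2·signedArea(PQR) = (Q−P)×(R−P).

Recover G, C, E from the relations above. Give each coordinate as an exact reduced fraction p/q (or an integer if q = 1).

C = (-26/9, -32/9)
E = (-161/36, 65/18)
G = (-9/2, 0)

1. C_x = -26/9  [C divides BD with BC:CD = 2/3:1/3]
2. C_y = -32/9  [C divides BD with BC:CD = 2/3:1/3]
   → C = (-26/9, -32/9)
3. E_x = -161/36  [E divides CA with CE:EA = 3/4:1/4]
4. E_y = 65/18  [E divides CA with CE:EA = 3/4:1/4]
   → E = (-161/36, 65/18)
5. G_x = -9/2  [2·signedArea(GCA) = 71/9 ∩ GD · EF = 8377/216]
6. G_y = 0  [2·signedArea(GCA) = 71/9 ∩ GD · EF = 8377/216]
   → G = (-9/2, 0)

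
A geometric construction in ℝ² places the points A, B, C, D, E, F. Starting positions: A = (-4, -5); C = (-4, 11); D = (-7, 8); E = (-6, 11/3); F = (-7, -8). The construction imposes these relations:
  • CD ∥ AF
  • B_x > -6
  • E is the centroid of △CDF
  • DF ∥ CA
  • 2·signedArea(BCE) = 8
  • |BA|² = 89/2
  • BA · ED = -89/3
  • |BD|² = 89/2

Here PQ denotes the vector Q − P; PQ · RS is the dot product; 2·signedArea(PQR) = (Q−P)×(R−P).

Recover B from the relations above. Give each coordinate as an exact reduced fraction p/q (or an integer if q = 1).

B = (-11/2, 3/2)

1. B_x = -11/2  [BA · ED = -89/3 ∩ 2·signedArea(BCE) = 8]
2. B_y = 3/2  [BA · ED = -89/3 ∩ 2·signedArea(BCE) = 8]
   → B = (-11/2, 3/2)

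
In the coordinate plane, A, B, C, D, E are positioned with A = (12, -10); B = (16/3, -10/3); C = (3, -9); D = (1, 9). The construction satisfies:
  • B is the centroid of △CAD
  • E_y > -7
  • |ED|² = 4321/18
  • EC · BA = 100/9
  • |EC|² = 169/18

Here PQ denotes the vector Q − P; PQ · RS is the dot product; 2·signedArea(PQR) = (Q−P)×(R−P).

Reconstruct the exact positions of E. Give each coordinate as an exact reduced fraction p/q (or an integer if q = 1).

E = (25/6, -37/6)

1. E_x = 25/6  [line -20/3·x + 20/3·y + 620/9 = 0 ∩ |EC|² = 169/18]
2. E_y = -37/6  [line -20/3·x + 20/3·y + 620/9 = 0 ∩ |EC|² = 169/18]
   → E = (25/6, -37/6)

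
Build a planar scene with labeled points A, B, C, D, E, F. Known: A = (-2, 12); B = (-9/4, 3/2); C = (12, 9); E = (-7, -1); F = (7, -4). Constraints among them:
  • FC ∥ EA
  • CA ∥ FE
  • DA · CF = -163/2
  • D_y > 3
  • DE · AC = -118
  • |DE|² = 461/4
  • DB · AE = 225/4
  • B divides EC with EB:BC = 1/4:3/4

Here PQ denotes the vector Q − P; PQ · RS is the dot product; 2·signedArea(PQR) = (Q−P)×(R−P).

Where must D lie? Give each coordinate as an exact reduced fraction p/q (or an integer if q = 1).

D = (5/2, 4)

1. D_x = 5/2  [DB · AE = 225/4 ∩ DE · AC = -118]
2. D_y = 4  [DB · AE = 225/4 ∩ DE · AC = -118]
   → D = (5/2, 4)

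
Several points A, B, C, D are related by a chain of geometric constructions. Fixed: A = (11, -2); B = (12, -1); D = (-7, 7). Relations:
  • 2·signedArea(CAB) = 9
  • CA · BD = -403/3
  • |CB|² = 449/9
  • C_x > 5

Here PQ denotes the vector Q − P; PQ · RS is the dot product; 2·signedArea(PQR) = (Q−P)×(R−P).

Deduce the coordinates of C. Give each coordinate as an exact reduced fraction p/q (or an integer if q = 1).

C = (16/3, 4/3)

1. C_x = 16/3  [CA · BD = -403/3 ∩ 2·signedArea(CAB) = 9]
2. C_y = 4/3  [CA · BD = -403/3 ∩ 2·signedArea(CAB) = 9]
   → C = (16/3, 4/3)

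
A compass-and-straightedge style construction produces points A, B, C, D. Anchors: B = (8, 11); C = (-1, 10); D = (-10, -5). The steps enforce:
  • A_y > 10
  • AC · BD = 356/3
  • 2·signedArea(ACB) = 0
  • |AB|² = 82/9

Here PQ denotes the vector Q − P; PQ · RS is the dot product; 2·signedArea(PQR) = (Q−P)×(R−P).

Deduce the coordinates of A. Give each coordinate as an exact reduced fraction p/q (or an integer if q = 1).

A = (5, 32/3)

1. A_x = 5  [2·signedArea(ACB) = 0 ∩ AC · BD = 356/3]
2. A_y = 32/3  [2·signedArea(ACB) = 0 ∩ AC · BD = 356/3]
   → A = (5, 32/3)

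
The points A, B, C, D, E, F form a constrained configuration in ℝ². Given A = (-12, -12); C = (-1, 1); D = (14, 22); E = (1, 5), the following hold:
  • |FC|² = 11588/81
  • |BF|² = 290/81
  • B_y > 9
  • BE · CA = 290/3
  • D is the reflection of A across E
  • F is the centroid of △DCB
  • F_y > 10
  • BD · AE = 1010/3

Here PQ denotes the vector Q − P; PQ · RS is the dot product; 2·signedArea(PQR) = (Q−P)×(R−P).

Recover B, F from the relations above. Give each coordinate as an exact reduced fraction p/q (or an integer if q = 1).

B = (14/3, 28/3)
F = (53/9, 97/9)

1. B_x = 14/3  [BE · CA = 290/3 ∩ BD · AE = 1010/3]
2. B_y = 28/3  [BE · CA = 290/3 ∩ BD · AE = 1010/3]
   → B = (14/3, 28/3)
3. F_x = 53/9  [F is the centroid of △DCB]
4. F_y = 97/9  [F is the centroid of △DCB]
   → F = (53/9, 97/9)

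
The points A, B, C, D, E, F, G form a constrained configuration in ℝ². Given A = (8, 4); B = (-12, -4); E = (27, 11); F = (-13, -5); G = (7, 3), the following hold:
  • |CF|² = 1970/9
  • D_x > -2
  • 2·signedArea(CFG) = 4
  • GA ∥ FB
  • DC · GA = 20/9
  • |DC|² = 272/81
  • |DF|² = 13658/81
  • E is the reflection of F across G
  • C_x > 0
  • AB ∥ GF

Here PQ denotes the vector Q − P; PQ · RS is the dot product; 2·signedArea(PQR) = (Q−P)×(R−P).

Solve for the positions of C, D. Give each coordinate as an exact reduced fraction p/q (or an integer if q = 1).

1. C_x = 2/3  [line -8·x + 20·y + -8 = 0 ∩ |CF|² = 1970/9]
2. C_y = 2/3  [line -8·x + 20·y + -8 = 0 ∩ |CF|² = 1970/9]
   → C = (2/3, 2/3)
3. D_x = -10/9  [line -1·x + -1·y + -8/9 = 0 ∩ |DF|² = 13658/81]
4. D_y = 2/9  [line -1·x + -1·y + -8/9 = 0 ∩ |DF|² = 13658/81]
   → D = (-10/9, 2/9)

C = (2/3, 2/3)
D = (-10/9, 2/9)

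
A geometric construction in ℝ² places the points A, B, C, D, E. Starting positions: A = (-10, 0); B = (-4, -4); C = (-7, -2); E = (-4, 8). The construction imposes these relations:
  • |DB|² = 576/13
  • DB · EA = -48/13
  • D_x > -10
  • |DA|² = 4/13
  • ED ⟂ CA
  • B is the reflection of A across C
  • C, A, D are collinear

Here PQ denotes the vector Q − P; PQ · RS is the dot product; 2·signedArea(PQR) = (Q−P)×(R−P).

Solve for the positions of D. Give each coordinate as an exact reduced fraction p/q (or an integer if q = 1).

1. D_x = -124/13  [C, A, D are collinear ∩ ED ⟂ CA]
2. D_y = -4/13  [C, A, D are collinear ∩ ED ⟂ CA]
   → D = (-124/13, -4/13)

D = (-124/13, -4/13)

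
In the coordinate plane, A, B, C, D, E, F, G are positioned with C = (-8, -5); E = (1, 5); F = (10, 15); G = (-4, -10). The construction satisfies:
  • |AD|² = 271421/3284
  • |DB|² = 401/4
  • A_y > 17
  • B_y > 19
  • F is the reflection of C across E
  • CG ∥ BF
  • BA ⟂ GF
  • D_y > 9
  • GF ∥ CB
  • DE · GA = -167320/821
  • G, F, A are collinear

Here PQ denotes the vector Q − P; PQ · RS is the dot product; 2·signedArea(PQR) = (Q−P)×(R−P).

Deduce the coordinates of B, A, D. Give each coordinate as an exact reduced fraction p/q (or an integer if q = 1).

A = (9176/821, 14040/821)
B = (6, 20)
D = (11/2, 10)

1. B_x = 6  [CG ∥ BF ∩ GF ∥ CB]
2. B_y = 20  [CG ∥ BF ∩ GF ∥ CB]
   → B = (6, 20)
3. A_x = 9176/821  [G, F, A are collinear ∩ BA ⟂ GF]
4. A_y = 14040/821  [G, F, A are collinear ∩ BA ⟂ GF]
   → A = (9176/821, 14040/821)
5. D_x = 11/2  [line -12460/821·x + -22250/821·y + 291030/821 = 0 ∩ |AD|² = 271421/3284]
6. D_y = 10  [line -12460/821·x + -22250/821·y + 291030/821 = 0 ∩ |AD|² = 271421/3284]
   → D = (11/2, 10)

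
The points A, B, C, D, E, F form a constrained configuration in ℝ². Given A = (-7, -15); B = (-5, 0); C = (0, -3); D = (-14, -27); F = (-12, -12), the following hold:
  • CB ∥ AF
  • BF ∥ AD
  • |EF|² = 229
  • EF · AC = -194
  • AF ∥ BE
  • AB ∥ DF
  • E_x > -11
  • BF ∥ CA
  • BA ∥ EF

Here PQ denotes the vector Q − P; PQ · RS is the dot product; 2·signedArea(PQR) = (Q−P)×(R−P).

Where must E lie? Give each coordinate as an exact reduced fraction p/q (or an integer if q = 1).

1. E_x = -10  [BA ∥ EF ∩ AF ∥ BE]
2. E_y = 3  [BA ∥ EF ∩ AF ∥ BE]
   → E = (-10, 3)

E = (-10, 3)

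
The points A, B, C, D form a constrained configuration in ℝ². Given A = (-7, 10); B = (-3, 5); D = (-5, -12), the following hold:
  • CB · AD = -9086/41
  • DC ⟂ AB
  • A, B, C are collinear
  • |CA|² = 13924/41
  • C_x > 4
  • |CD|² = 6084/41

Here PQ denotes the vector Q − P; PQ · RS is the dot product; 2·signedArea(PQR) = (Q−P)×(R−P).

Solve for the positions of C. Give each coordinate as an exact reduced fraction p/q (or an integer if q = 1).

1. C_x = 185/41  [A, B, C are collinear ∩ DC ⟂ AB]
2. C_y = -180/41  [A, B, C are collinear ∩ DC ⟂ AB]
   → C = (185/41, -180/41)

C = (185/41, -180/41)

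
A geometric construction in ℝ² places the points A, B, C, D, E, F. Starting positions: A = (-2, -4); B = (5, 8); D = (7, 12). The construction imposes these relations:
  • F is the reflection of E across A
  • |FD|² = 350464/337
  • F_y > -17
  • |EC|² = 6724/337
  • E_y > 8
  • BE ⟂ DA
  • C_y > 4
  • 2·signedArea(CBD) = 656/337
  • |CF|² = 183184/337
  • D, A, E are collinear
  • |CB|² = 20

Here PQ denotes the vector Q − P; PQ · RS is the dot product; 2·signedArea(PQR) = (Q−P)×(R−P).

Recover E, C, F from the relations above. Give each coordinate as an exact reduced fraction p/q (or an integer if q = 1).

C = (883/337, 1420/337)
E = (1621/337, 2732/337)
F = (-2969/337, -5428/337)

1. E_x = 1621/337  [D, A, E are collinear ∩ BE ⟂ DA]
2. E_y = 2732/337  [D, A, E are collinear ∩ BE ⟂ DA]
   → E = (1621/337, 2732/337)
3. F_x = -2969/337  [F is the reflection of E across A]
4. F_y = -5428/337  [F is the reflection of E across A]
   → F = (-2969/337, -5428/337)
5. C_x = 883/337  [line -4·x + 2·y + 692/337 = 0 ∩ |CF|² = 183184/337]
6. C_y = 1420/337  [line -4·x + 2·y + 692/337 = 0 ∩ |CF|² = 183184/337]
   → C = (883/337, 1420/337)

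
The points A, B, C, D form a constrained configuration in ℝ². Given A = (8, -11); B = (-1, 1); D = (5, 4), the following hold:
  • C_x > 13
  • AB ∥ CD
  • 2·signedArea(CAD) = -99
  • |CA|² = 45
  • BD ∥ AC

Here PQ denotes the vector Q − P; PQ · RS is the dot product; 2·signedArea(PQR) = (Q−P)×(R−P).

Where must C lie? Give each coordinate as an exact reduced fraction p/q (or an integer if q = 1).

C = (14, -8)

1. C_x = 14  [AB ∥ CD ∩ BD ∥ AC]
2. C_y = -8  [AB ∥ CD ∩ BD ∥ AC]
   → C = (14, -8)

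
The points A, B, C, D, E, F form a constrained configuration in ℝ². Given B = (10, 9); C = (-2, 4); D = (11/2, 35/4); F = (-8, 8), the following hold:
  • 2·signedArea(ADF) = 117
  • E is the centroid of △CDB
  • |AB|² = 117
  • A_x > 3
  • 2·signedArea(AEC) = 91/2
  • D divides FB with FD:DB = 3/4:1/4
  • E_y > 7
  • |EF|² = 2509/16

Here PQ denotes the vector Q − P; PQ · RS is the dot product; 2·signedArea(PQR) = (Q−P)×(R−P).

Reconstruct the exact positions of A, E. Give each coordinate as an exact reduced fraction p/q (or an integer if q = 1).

A = (4, 0)
E = (9/2, 29/4)

1. E_x = 9/2  [E is the centroid of △CDB]
2. E_y = 29/4  [E is the centroid of △CDB]
   → E = (9/2, 29/4)
3. A_x = 4  [2·signedArea(AEC) = 91/2 ∩ 2·signedArea(ADF) = 117]
4. A_y = 0  [2·signedArea(AEC) = 91/2 ∩ 2·signedArea(ADF) = 117]
   → A = (4, 0)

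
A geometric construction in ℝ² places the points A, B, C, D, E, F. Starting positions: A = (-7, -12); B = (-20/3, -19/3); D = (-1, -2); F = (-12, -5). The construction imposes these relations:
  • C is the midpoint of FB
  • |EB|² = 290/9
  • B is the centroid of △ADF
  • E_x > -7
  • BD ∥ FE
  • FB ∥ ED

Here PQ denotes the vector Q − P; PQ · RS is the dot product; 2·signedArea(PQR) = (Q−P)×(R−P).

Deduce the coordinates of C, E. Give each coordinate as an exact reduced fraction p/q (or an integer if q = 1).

C = (-28/3, -17/3)
E = (-19/3, -2/3)

1. C_x = -28/3  [C is the midpoint of FB]
2. C_y = -17/3  [C is the midpoint of FB]
   → C = (-28/3, -17/3)
3. E_x = -19/3  [FB ∥ ED ∩ BD ∥ FE]
4. E_y = -2/3  [FB ∥ ED ∩ BD ∥ FE]
   → E = (-19/3, -2/3)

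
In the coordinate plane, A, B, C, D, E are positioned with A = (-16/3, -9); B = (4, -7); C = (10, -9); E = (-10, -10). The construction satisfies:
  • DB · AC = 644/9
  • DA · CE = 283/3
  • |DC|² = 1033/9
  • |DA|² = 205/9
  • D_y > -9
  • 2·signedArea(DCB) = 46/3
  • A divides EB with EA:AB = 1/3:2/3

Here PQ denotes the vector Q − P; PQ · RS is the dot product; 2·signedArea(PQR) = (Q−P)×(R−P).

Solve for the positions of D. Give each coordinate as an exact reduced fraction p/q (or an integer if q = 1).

1. D_x = -2/3  [DA · CE = 283/3 ∩ 2·signedArea(DCB) = 46/3]
2. D_y = -8  [DA · CE = 283/3 ∩ 2·signedArea(DCB) = 46/3]
   → D = (-2/3, -8)

D = (-2/3, -8)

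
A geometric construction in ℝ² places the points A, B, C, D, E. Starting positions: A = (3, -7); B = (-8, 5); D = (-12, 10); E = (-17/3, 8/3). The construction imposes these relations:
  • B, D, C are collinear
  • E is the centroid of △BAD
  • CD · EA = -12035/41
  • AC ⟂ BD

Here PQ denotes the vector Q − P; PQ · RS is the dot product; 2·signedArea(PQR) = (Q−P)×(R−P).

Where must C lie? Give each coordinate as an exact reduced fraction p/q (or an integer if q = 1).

1. C_x = 88/41  [B, D, C are collinear ∩ AC ⟂ BD]
2. C_y = -315/41  [B, D, C are collinear ∩ AC ⟂ BD]
   → C = (88/41, -315/41)

C = (88/41, -315/41)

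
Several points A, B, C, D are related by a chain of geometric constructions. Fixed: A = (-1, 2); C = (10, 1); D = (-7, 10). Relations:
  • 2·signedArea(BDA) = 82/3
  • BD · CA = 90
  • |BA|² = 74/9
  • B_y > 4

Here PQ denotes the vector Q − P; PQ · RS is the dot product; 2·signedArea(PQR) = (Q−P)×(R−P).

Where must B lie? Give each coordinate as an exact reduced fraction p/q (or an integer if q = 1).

B = (2/3, 13/3)

1. B_x = 2/3  [2·signedArea(BDA) = 82/3 ∩ BD · CA = 90]
2. B_y = 13/3  [2·signedArea(BDA) = 82/3 ∩ BD · CA = 90]
   → B = (2/3, 13/3)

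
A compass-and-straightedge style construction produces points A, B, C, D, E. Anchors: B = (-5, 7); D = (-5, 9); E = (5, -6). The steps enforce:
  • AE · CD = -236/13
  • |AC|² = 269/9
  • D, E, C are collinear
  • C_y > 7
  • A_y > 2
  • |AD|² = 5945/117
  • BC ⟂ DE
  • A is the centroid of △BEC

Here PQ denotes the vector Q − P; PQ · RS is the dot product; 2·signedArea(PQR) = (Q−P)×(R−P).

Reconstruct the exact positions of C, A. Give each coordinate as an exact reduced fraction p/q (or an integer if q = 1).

1. C_x = -53/13  [D, E, C are collinear ∩ BC ⟂ DE]
2. C_y = 99/13  [D, E, C are collinear ∩ BC ⟂ DE]
   → C = (-53/13, 99/13)
3. A_x = -53/39  [A is the centroid of △BEC]
4. A_y = 112/39  [A is the centroid of △BEC]
   → A = (-53/39, 112/39)

A = (-53/39, 112/39)
C = (-53/13, 99/13)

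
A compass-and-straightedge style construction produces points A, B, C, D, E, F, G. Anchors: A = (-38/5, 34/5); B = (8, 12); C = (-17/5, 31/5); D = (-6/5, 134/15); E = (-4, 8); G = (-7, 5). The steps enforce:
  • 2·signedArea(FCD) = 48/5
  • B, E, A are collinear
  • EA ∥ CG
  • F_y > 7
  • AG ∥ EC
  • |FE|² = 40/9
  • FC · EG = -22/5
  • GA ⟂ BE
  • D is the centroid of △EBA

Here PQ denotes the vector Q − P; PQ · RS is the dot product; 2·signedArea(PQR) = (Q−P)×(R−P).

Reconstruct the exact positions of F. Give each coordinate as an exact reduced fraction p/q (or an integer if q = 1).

F = (-6, 22/3)

1. F_x = -6  [2·signedArea(FCD) = 48/5 ∩ FC · EG = -22/5]
2. F_y = 22/3  [2·signedArea(FCD) = 48/5 ∩ FC · EG = -22/5]
   → F = (-6, 22/3)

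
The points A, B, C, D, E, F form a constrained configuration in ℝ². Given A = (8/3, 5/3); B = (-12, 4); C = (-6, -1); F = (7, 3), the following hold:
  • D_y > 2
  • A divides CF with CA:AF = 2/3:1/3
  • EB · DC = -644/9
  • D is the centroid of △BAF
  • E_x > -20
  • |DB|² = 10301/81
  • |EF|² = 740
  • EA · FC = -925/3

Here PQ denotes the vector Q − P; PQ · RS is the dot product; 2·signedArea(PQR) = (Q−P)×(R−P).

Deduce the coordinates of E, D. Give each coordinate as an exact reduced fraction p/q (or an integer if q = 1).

D = (-7/9, 26/9)
E = (-19, -5)

1. E_x = -19  [line 13·x + 4·y + 267 = 0 ∩ |EF|² = 740]
2. E_y = -5  [line 13·x + 4·y + 267 = 0 ∩ |EF|² = 740]
   → E = (-19, -5)
3. D_x = -7/9  [EB · DC = -644/9 ∩ D is the centroid of △BAF]
4. D_y = 26/9  [EB · DC = -644/9 ∩ D is the centroid of △BAF]
   → D = (-7/9, 26/9)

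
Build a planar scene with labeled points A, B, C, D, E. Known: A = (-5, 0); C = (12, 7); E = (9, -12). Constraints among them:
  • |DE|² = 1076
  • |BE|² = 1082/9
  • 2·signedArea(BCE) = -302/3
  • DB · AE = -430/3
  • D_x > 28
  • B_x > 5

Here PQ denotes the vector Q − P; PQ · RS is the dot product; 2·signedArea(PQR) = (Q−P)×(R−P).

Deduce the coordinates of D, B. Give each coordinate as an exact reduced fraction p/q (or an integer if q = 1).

B = (16/3, -5/3)
D = (29, 14)

1. B_x = 16/3  [line 19·x + -3·y + -319/3 = 0 ∩ |BE|² = 1082/9]
2. B_y = -5/3  [line 19·x + -3·y + -319/3 = 0 ∩ |BE|² = 1082/9]
   → B = (16/3, -5/3)
3. D_x = 29  [line -14·x + 12·y + 238 = 0 ∩ |DE|² = 1076]
4. D_y = 14  [line -14·x + 12·y + 238 = 0 ∩ |DE|² = 1076]
   → D = (29, 14)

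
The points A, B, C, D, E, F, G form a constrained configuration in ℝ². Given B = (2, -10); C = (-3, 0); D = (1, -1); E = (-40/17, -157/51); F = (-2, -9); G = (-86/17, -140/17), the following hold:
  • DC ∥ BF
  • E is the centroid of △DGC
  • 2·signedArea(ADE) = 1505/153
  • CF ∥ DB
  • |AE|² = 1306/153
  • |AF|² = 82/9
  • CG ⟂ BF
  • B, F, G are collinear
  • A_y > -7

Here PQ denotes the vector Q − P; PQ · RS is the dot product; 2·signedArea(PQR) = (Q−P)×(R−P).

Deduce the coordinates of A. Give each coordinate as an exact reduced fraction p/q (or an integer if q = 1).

1. A_x = -7/3  [line 106/51·x + -57/17·y + -2336/153 = 0 ∩ |AF|² = 82/9]
2. A_y = -6  [line 106/51·x + -57/17·y + -2336/153 = 0 ∩ |AF|² = 82/9]
   → A = (-7/3, -6)

A = (-7/3, -6)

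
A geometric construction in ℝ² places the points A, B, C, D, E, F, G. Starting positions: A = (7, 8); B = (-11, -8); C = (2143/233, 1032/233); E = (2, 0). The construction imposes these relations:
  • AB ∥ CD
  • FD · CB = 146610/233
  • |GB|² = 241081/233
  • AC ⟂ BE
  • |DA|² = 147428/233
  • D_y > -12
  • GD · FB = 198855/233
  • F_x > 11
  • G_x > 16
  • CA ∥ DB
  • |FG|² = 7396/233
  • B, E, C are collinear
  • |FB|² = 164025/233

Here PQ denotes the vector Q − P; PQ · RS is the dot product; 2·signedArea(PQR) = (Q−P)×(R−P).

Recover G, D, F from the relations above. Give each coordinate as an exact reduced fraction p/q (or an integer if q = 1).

D = (-2051/233, -2696/233)
F = (2702/233, 1376/233)
G = (3820/233, 2064/233)

1. D_x = -2051/233  [CA ∥ DB ∩ AB ∥ CD]
2. D_y = -2696/233  [CA ∥ DB ∩ AB ∥ CD]
   → D = (-2051/233, -2696/233)
3. F_x = 2702/233  [line 4706/233·x + 2896/233·y + -71676/233 = 0 ∩ |FB|² = 164025/233]
4. F_y = 1376/233  [line 4706/233·x + 2896/233·y + -71676/233 = 0 ∩ |FB|² = 164025/233]
   → F = (2702/233, 1376/233)
5. G_x = 3820/233  [line 5265/233·x + 3240/233·y + -115020/233 = 0 ∩ |GB|² = 241081/233]
6. G_y = 2064/233  [line 5265/233·x + 3240/233·y + -115020/233 = 0 ∩ |GB|² = 241081/233]
   → G = (3820/233, 2064/233)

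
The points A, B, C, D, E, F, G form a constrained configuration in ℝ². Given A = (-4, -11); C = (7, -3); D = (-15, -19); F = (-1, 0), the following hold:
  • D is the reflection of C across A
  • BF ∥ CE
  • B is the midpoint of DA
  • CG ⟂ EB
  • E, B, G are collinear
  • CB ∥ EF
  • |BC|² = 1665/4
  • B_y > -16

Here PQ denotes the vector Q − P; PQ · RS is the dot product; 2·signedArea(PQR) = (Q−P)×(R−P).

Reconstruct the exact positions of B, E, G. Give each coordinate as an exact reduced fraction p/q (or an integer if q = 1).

B = (-19/2, -15)
E = (31/2, 12)
G = (11099/2708, -849/2708)

1. B_x = -19/2  [B is the midpoint of DA]
2. B_y = -15  [B is the midpoint of DA]
   → B = (-19/2, -15)
3. E_x = 31/2  [CB ∥ EF ∩ BF ∥ CE]
4. E_y = 12  [CB ∥ EF ∩ BF ∥ CE]
   → E = (31/2, 12)
5. G_x = 11099/2708  [E, B, G are collinear ∩ CG ⟂ EB]
6. G_y = -849/2708  [E, B, G are collinear ∩ CG ⟂ EB]
   → G = (11099/2708, -849/2708)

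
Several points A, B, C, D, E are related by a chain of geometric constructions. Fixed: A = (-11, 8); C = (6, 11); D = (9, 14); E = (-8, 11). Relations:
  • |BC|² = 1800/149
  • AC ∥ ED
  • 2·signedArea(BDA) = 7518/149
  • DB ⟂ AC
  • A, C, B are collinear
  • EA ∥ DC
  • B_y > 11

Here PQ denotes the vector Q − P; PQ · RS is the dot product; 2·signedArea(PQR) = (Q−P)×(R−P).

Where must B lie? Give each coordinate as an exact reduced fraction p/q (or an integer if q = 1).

B = (1404/149, 1729/149)

1. B_x = 1404/149  [A, C, B are collinear ∩ DB ⟂ AC]
2. B_y = 1729/149  [A, C, B are collinear ∩ DB ⟂ AC]
   → B = (1404/149, 1729/149)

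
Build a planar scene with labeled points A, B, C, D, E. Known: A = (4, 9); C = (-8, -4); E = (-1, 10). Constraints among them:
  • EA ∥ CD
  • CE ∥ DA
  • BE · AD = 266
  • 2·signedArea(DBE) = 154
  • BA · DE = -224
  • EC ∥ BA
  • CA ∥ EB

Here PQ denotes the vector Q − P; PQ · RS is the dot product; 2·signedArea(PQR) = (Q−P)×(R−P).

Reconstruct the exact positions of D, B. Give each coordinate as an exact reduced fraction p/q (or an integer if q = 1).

1. D_x = -3  [CE ∥ DA ∩ EA ∥ CD]
2. D_y = -5  [CE ∥ DA ∩ EA ∥ CD]
   → D = (-3, -5)
3. B_x = 11  [EC ∥ BA ∩ CA ∥ EB]
4. B_y = 23  [EC ∥ BA ∩ CA ∥ EB]
   → B = (11, 23)

B = (11, 23)
D = (-3, -5)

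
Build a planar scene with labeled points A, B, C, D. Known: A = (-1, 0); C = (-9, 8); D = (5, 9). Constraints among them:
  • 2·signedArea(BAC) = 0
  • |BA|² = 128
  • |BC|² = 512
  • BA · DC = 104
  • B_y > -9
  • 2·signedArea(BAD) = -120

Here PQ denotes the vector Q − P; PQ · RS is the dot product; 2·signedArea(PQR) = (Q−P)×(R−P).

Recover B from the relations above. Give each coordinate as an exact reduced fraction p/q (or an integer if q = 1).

B = (7, -8)

1. B_x = 7  [2·signedArea(BAC) = 0 ∩ BA · DC = 104]
2. B_y = -8  [2·signedArea(BAC) = 0 ∩ BA · DC = 104]
   → B = (7, -8)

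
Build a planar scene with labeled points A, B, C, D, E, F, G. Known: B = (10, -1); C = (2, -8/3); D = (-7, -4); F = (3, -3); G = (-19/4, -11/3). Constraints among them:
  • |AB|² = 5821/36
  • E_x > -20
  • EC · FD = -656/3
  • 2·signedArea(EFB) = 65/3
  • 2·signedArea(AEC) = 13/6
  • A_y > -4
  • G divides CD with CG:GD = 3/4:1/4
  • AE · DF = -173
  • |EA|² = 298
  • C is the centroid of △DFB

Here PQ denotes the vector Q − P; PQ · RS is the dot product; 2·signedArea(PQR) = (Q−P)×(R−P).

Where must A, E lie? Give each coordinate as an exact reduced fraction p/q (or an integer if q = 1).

1. E_x = -39/2  [EC · FD = -656/3 ∩ 2·signedArea(EFB) = 65/3]
2. E_y = -19/3  [EC · FD = -656/3 ∩ 2·signedArea(EFB) = 65/3]
   → E = (-39/2, -19/3)
3. A_x = -5/2  [2·signedArea(AEC) = 13/6 ∩ AE · DF = -173]
4. A_y = -10/3  [2·signedArea(AEC) = 13/6 ∩ AE · DF = -173]
   → A = (-5/2, -10/3)

A = (-5/2, -10/3)
E = (-39/2, -19/3)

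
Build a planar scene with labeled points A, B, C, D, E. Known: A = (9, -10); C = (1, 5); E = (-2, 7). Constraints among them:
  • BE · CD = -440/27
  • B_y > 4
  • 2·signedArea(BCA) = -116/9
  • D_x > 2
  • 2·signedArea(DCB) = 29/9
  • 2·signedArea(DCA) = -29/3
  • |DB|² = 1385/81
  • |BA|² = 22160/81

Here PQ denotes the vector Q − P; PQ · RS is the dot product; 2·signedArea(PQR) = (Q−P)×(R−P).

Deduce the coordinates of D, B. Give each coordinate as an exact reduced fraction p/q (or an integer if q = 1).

B = (5/9, 38/9)
D = (8/3, 2/3)

1. B_x = 5/9  [line 15·x + 8·y + -379/9 = 0 ∩ |BA|² = 22160/81]
2. B_y = 38/9  [line 15·x + 8·y + -379/9 = 0 ∩ |BA|² = 22160/81]
   → B = (5/9, 38/9)
3. D_x = 8/3  [2·signedArea(DCB) = 29/9 ∩ BE · CD = -440/27]
4. D_y = 2/3  [2·signedArea(DCB) = 29/9 ∩ BE · CD = -440/27]
   → D = (8/3, 2/3)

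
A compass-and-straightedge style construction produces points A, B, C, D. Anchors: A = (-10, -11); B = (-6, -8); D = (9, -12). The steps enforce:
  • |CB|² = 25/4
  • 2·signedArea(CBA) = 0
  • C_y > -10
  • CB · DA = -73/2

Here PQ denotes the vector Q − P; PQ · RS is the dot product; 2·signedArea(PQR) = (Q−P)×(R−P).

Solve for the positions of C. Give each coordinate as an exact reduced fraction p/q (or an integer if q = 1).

C = (-8, -19/2)

1. C_x = -8  [2·signedArea(CBA) = 0 ∩ CB · DA = -73/2]
2. C_y = -19/2  [2·signedArea(CBA) = 0 ∩ CB · DA = -73/2]
   → C = (-8, -19/2)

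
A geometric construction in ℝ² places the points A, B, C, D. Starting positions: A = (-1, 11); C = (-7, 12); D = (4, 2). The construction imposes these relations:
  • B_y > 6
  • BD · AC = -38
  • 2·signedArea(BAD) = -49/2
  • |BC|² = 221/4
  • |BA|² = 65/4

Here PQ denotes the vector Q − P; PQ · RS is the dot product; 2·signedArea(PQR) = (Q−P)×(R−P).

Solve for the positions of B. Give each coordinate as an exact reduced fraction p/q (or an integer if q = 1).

1. B_x = -3/2  [2·signedArea(BAD) = -49/2 ∩ BD · AC = -38]
2. B_y = 7  [2·signedArea(BAD) = -49/2 ∩ BD · AC = -38]
   → B = (-3/2, 7)

B = (-3/2, 7)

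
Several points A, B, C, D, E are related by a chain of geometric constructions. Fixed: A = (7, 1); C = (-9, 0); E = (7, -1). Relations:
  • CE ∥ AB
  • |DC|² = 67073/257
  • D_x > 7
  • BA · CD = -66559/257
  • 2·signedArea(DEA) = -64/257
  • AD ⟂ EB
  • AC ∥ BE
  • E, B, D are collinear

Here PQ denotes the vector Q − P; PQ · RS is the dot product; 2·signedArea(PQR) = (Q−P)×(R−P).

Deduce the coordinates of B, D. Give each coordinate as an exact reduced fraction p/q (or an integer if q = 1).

B = (23, 0)
D = (1831/257, -255/257)

1. B_x = 23  [AC ∥ BE ∩ CE ∥ AB]
2. B_y = 0  [AC ∥ BE ∩ CE ∥ AB]
   → B = (23, 0)
3. D_x = 1831/257  [E, B, D are collinear ∩ AD ⟂ EB]
4. D_y = -255/257  [E, B, D are collinear ∩ AD ⟂ EB]
   → D = (1831/257, -255/257)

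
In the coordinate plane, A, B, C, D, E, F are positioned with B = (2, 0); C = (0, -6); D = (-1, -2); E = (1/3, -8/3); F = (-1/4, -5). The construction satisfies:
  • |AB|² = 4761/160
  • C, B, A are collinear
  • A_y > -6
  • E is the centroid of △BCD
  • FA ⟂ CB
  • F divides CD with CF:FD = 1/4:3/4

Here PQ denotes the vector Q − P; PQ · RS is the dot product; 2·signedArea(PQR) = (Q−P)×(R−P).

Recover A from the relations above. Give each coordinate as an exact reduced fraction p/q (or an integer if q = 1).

1. A_x = 11/40  [C, B, A are collinear ∩ FA ⟂ CB]
2. A_y = -207/40  [C, B, A are collinear ∩ FA ⟂ CB]
   → A = (11/40, -207/40)

A = (11/40, -207/40)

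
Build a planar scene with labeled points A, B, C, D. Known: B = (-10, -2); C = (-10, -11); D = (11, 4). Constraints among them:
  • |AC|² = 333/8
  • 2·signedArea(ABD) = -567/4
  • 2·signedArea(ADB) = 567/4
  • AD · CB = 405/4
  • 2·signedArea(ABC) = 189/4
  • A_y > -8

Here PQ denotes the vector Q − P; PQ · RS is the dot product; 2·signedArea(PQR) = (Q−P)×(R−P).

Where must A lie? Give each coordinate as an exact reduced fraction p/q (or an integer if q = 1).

A = (-19/4, -29/4)

1. A_x = -19/4  [2·signedArea(ABC) = 189/4 ∩ 2·signedArea(ABD) = -567/4]
2. A_y = -29/4  [2·signedArea(ABC) = 189/4 ∩ 2·signedArea(ABD) = -567/4]
   → A = (-19/4, -29/4)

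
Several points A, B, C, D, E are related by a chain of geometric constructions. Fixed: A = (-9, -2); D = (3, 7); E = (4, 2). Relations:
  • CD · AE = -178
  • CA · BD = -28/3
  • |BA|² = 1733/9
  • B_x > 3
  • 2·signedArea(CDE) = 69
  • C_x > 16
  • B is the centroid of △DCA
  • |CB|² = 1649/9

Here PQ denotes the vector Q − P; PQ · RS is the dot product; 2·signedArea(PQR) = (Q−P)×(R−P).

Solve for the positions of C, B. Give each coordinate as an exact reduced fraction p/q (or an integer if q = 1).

1. C_x = 17  [CD · AE = -178 ∩ 2·signedArea(CDE) = 69]
2. C_y = 6  [CD · AE = -178 ∩ 2·signedArea(CDE) = 69]
   → C = (17, 6)
3. B_x = 11/3  [B is the centroid of △DCA]
4. B_y = 11/3  [B is the centroid of △DCA]
   → B = (11/3, 11/3)

B = (11/3, 11/3)
C = (17, 6)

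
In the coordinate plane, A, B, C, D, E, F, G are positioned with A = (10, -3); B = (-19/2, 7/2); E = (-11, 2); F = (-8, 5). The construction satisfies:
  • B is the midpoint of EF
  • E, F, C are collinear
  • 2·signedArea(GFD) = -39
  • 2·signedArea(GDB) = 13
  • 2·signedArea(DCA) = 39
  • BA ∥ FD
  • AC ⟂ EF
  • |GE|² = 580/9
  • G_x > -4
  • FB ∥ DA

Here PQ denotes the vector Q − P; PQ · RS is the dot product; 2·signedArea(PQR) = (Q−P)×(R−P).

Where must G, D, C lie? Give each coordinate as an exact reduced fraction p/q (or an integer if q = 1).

C = (-3, 10)
D = (23/2, -3/2)
G = (-3, 4/3)

1. D_x = 23/2  [FB ∥ DA ∩ BA ∥ FD]
2. D_y = -3/2  [FB ∥ DA ∩ BA ∥ FD]
   → D = (23/2, -3/2)
3. C_x = -3  [E, F, C are collinear ∩ AC ⟂ EF]
4. C_y = 10  [E, F, C are collinear ∩ AC ⟂ EF]
   → C = (-3, 10)
5. G_x = -3  [2·signedArea(GDB) = 13 ∩ 2·signedArea(GFD) = -39]
6. G_y = 4/3  [2·signedArea(GDB) = 13 ∩ 2·signedArea(GFD) = -39]
   → G = (-3, 4/3)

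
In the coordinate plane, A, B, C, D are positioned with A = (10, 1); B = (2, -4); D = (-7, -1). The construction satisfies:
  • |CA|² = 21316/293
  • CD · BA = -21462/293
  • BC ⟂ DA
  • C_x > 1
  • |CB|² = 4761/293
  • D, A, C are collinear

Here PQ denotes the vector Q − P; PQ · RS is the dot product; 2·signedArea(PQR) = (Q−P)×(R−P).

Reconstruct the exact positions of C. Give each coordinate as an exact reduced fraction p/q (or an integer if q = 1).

1. C_x = 448/293  [D, A, C are collinear ∩ BC ⟂ DA]
2. C_y = 1/293  [D, A, C are collinear ∩ BC ⟂ DA]
   → C = (448/293, 1/293)

C = (448/293, 1/293)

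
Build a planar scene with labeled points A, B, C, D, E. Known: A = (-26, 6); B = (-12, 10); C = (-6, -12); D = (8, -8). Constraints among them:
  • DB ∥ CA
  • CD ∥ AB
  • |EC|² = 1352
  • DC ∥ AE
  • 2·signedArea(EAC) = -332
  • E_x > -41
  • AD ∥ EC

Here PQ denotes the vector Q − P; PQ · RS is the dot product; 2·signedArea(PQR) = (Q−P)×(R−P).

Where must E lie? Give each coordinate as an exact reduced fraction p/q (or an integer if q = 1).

E = (-40, 2)

1. E_x = -40  [AD ∥ EC ∩ DC ∥ AE]
2. E_y = 2  [AD ∥ EC ∩ DC ∥ AE]
   → E = (-40, 2)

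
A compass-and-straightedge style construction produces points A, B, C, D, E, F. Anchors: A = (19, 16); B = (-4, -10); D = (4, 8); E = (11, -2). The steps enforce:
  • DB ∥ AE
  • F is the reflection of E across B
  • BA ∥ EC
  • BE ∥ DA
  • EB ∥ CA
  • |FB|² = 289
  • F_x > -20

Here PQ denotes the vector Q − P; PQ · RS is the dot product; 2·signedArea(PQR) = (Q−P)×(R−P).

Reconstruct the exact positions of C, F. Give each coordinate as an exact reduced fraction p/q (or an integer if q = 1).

1. C_x = 34  [EB ∥ CA ∩ BA ∥ EC]
2. C_y = 24  [EB ∥ CA ∩ BA ∥ EC]
   → C = (34, 24)
3. F_x = -19  [F is the reflection of E across B]
4. F_y = -18  [F is the reflection of E across B]
   → F = (-19, -18)

C = (34, 24)
F = (-19, -18)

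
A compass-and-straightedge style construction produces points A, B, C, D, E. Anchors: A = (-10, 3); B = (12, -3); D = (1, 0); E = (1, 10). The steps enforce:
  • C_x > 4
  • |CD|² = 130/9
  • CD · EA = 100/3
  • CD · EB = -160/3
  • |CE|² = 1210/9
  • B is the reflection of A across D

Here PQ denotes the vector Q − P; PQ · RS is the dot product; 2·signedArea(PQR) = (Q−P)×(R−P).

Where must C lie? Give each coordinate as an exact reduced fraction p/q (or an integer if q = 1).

1. C_x = 14/3  [CD · EA = 100/3 ∩ CD · EB = -160/3]
2. C_y = -1  [CD · EA = 100/3 ∩ CD · EB = -160/3]
   → C = (14/3, -1)

C = (14/3, -1)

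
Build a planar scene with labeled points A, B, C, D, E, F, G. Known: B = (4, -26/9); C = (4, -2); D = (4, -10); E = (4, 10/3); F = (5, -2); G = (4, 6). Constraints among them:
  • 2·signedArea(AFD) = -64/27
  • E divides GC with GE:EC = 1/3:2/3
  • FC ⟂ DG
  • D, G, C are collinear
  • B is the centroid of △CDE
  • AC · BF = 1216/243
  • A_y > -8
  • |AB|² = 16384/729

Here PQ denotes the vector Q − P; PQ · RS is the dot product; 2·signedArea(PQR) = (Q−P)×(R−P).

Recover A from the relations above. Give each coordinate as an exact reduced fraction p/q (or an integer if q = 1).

1. A_x = 4  [2·signedArea(AFD) = -64/27 ∩ AC · BF = 1216/243]
2. A_y = -206/27  [2·signedArea(AFD) = -64/27 ∩ AC · BF = 1216/243]
   → A = (4, -206/27)

A = (4, -206/27)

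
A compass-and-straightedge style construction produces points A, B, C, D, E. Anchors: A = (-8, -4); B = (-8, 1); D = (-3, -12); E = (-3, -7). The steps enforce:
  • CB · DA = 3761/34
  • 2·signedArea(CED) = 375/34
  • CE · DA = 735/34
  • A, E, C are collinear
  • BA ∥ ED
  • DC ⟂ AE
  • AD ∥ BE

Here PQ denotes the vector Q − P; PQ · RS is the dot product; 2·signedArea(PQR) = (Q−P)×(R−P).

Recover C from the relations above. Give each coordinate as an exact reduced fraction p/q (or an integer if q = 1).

1. C_x = -27/34  [A, E, C are collinear ∩ DC ⟂ AE]
2. C_y = -283/34  [A, E, C are collinear ∩ DC ⟂ AE]
   → C = (-27/34, -283/34)

C = (-27/34, -283/34)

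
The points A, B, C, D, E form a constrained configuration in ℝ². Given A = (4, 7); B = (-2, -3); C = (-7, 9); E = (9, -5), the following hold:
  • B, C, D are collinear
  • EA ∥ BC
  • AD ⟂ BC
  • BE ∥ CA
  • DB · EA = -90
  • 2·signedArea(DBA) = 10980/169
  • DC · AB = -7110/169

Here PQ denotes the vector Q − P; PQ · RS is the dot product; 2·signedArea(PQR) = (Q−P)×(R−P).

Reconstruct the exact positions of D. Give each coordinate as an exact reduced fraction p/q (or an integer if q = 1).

1. D_x = -788/169  [B, C, D are collinear ∩ AD ⟂ BC]
2. D_y = 573/169  [B, C, D are collinear ∩ AD ⟂ BC]
   → D = (-788/169, 573/169)

D = (-788/169, 573/169)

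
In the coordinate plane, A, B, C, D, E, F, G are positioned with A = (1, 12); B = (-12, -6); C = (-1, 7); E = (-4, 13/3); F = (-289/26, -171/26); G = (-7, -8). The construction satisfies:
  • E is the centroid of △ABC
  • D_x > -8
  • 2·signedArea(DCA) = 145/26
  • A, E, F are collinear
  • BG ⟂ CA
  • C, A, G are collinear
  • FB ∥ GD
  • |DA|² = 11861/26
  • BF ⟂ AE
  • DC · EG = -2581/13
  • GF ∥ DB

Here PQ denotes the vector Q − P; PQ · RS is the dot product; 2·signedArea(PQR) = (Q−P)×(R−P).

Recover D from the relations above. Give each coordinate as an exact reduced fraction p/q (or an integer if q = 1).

D = (-205/26, -193/26)

1. D_x = -205/26  [GF ∥ DB ∩ FB ∥ GD]
2. D_y = -193/26  [GF ∥ DB ∩ FB ∥ GD]
   → D = (-205/26, -193/26)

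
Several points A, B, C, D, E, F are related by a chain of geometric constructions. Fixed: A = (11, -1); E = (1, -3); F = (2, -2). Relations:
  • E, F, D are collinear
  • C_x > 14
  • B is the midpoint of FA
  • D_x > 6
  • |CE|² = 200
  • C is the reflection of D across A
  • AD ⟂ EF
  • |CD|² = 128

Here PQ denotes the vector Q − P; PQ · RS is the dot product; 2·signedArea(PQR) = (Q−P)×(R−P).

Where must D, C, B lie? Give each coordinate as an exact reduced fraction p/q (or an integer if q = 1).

1. D_x = 7  [E, F, D are collinear ∩ AD ⟂ EF]
2. D_y = 3  [E, F, D are collinear ∩ AD ⟂ EF]
   → D = (7, 3)
3. C_x = 15  [C is the reflection of D across A]
4. C_y = -5  [C is the reflection of D across A]
   → C = (15, -5)
5. B_x = 13/2  [B is the midpoint of FA]
6. B_y = -3/2  [B is the midpoint of FA]
   → B = (13/2, -3/2)

B = (13/2, -3/2)
C = (15, -5)
D = (7, 3)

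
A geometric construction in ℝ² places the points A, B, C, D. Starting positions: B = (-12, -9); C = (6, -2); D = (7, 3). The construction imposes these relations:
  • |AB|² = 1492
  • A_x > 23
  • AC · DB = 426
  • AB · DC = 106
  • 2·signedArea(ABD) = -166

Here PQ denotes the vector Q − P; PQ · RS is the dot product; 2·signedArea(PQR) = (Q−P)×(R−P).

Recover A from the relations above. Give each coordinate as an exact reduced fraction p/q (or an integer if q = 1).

1. A_x = 24  [AB · DC = 106 ∩ AC · DB = 426]
2. A_y = 5  [AB · DC = 106 ∩ AC · DB = 426]
   → A = (24, 5)

A = (24, 5)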